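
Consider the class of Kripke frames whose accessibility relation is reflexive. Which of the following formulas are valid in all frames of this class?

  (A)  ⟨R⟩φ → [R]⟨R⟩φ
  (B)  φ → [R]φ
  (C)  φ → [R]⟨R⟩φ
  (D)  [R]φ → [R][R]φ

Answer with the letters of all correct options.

none

A reflexive relation is serial.
(A) ⟨R⟩φ → [R]⟨R⟩φ (axiom 5) characterises the euclidean frames. Such an R need not be euclidean — not valid.
(B) φ → [R]φ (equivalent to ◇p→p) corresponds to R being a subset of the identity. Such an R need not be a subset of the identity, so not valid.
(C) φ → [R]⟨R⟩φ (axiom B) characterises the symmetric frames. Such an R need not be symmetric — not valid.
(D) [R]φ → [R][R]φ is axiom 4, which corresponds to transitivity. Such an R need not be transitive — not valid.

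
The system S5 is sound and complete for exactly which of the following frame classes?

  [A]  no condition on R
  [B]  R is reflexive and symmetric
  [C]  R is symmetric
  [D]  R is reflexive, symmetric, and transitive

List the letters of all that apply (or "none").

D

(A) this class determines K, not S5.
(B) this class determines B (= KTB), not S5.
(C) this class determines KB, not S5.
(D) S5 is sound and complete for exactly this class.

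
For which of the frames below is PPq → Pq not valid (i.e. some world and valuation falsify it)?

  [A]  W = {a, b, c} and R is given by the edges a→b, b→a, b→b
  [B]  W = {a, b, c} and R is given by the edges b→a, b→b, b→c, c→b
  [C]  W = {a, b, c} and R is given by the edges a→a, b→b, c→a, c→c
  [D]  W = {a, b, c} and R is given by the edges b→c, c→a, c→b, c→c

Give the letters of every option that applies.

A, B, D

The schema PPq → Pq is the dual of axiom 4; it is valid on a frame iff R is transitive.
(A) R is not transitive (a R b and b R a but not a R a), so the schema fails here.
(B) R is not transitive (c R b and b R a but not c R a), so the schema fails here.
(C) R is transitive (R is closed under composition), so the schema is valid here.
(D) R is not transitive (b R c and c R a but not b R a), so the schema fails here.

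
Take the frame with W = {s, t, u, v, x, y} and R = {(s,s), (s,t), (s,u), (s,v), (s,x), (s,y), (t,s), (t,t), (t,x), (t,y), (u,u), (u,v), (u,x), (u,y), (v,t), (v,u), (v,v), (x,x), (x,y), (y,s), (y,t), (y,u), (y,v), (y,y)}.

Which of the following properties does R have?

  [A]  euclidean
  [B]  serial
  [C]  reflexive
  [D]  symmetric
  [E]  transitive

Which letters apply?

B, C

(A) not euclidean: s R t and s R u but not t R u.
(B) serial: every world has an R-successor.
(C) reflexive: each world relates to itself.
(D) not symmetric: s R u but not u R s.
(E) not transitive: t R s and s R u but not t R u.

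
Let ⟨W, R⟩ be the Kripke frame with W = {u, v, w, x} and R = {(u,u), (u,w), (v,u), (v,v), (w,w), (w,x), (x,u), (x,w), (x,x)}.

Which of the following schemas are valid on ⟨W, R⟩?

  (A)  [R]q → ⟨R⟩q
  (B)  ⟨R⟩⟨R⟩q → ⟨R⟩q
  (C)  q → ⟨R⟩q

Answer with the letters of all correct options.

A, C

R is reflexive: each world relates to itself.
R is not transitive: u R w and w R x but not u R x.
R is serial: every world has an R-successor.
(A) [R]q → ⟨R⟩q (axiom D) characterises the serial frames. R is serial — valid.
(B) ⟨R⟩⟨R⟩q → ⟨R⟩q is the dual of axiom 4; it is valid on a frame exactly when R is transitive. R is not transitive, so not valid.
(C) q → ⟨R⟩q is the dual of axiom T, which corresponds to reflexivity. R is reflexive — valid.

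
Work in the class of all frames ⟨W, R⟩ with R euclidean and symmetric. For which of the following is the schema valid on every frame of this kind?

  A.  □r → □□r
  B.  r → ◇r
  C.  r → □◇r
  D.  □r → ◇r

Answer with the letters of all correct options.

A, C

A symmetric euclidean relation is transitive (uRv and vRw give vRu by symmetry, then uRw by the euclidean condition, applied at v).
(A) □r → □□r is axiom 4; it is valid on a frame exactly when R is transitive. Every such R is transitive, so valid.
(B) r → ◇r is the dual of axiom T; it is valid on a frame exactly when R is reflexive. Such an R need not be reflexive, so not valid.
(C) r → □◇r is axiom B, which corresponds to symmetry. Every such R is symmetric — valid.
(D) □r → ◇r is axiom D; it is valid on a frame exactly when R is serial. Such an R need not be serial, so not valid.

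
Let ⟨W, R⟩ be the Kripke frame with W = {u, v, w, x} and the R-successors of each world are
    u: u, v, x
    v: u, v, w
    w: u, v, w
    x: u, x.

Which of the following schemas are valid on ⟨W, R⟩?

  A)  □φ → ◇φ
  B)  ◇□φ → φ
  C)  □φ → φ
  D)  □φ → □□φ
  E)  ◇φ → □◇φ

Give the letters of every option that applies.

R is reflexive: each world relates to itself.
R is not symmetric: w R u but not u R w.
R is not transitive: u R v and v R w but not u R w.
R is not euclidean: u R v and u R x but not v R x.
R is serial: every world has an R-successor.
(A) □φ → ◇φ is axiom D, which corresponds to seriality. R is serial — valid.
(B) ◇□φ → φ is the dual of axiom B, which corresponds to symmetry. R is not symmetric — not valid.
(C) □φ → φ is axiom T; it is valid on a frame exactly when R is reflexive. R is reflexive, so valid.
(D) □φ → □□φ is axiom 4, which corresponds to transitivity. R is not transitive — not valid.
(E) axiom 5: valid iff R is euclidean. R is not euclidean — not valid.

A, C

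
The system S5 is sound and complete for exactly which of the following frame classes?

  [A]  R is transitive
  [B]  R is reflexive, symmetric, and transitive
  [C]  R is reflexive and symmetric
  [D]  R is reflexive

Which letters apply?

(A) this class determines K4, not S5.
(B) S5 is sound and complete for exactly this class.
(C) this class determines B (= KTB), not S5.
(D) this class determines T (= KT), not S5.

B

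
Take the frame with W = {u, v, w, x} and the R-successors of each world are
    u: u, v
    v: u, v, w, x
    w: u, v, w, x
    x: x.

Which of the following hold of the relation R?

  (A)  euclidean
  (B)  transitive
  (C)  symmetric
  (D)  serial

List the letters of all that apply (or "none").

D

(A) not euclidean: v R u and v R w but not u R w.
(B) not transitive: u R v and v R w but not u R w.
(C) not symmetric: v R x but not x R v.
(D) serial: every world has an R-successor.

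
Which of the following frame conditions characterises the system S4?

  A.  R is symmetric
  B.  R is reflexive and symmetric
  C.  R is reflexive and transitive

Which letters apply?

C

(A) this class determines KB, not S4.
(B) this class determines B (= KTB), not S4.
(C) S4 is sound and complete for exactly this class.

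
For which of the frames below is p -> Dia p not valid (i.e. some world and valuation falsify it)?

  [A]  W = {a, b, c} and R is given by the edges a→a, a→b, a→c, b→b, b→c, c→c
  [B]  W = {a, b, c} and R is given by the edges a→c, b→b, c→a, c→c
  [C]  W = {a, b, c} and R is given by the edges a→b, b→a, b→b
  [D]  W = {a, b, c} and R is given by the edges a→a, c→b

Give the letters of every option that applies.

The schema p -> Dia p is the dual of axiom T; it is valid on a frame iff R is reflexive.
(A) R is reflexive (each world relates to itself), so the schema is valid here.
(B) R is not reflexive (not a R a), so the schema fails here.
(C) R is not reflexive (not a R a), so the schema fails here.
(D) R is not reflexive (not b R b), so the schema fails here.

B, C, D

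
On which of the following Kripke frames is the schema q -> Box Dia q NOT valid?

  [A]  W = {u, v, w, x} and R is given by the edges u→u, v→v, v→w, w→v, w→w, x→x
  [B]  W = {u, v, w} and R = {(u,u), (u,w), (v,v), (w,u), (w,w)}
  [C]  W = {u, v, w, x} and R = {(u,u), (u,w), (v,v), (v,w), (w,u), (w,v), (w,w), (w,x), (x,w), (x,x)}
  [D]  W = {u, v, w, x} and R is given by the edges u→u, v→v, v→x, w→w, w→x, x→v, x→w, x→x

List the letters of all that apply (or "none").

The schema q -> Box Dia q is axiom B; it is valid on a frame iff R is symmetric.
(A) R is symmetric (every R-edge is matched by its reverse), so the schema is valid here.
(B) R is symmetric (every R-edge is matched by its reverse), so the schema is valid here.
(C) R is symmetric (every R-edge is matched by its reverse), so the schema is valid here.
(D) R is symmetric (every R-edge is matched by its reverse), so the schema is valid here.

none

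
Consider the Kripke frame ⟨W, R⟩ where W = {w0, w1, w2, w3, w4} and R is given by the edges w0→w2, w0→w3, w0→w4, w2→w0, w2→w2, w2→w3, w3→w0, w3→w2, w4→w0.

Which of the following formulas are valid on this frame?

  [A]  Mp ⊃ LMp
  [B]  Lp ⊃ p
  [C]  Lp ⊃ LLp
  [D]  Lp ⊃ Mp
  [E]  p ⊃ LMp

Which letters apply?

E

R is not reflexive: not w0 R w0.
R is symmetric: every R-edge is matched by its reverse.
R is not transitive: w0 R w2 and w2 R w0 but not w0 R w0.
R is not euclidean: w0 R w2 and w0 R w4 but not w2 R w4.
R is not serial: w1 has no R-successor.
(A) Mp ⊃ LMp is axiom 5; it is valid on a frame exactly when R is euclidean. R is not euclidean, so not valid.
(B) Lp ⊃ p is axiom T, which corresponds to reflexivity. R is not reflexive — not valid.
(C) Lp ⊃ LLp (axiom 4) characterises the transitive frames. R is not transitive — not valid.
(D) Lp ⊃ Mp is axiom D; it is valid on a frame exactly when R is serial. R is not serial, so not valid.
(E) axiom B: valid iff R is symmetric. R is symmetric — valid.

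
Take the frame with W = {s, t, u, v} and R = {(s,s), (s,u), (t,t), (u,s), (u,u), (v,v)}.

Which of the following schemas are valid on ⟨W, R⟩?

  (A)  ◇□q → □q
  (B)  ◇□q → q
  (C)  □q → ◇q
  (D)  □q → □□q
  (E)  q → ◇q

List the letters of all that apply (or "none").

R is reflexive: each world relates to itself.
R is symmetric: every R-edge is matched by its reverse.
R is transitive: R is closed under composition.
R is euclidean: any two R-successors of the same world are R-related.
R is serial: every world has an R-successor.
(A) the dual of axiom 5: valid iff R is euclidean. R is euclidean — valid.
(B) ◇□q → q is the dual of axiom B, which corresponds to symmetry. R is symmetric — valid.
(C) axiom D: valid iff R is serial. R is serial — valid.
(D) □q → □□q is axiom 4; it is valid on a frame exactly when R is transitive. R is transitive, so valid.
(E) q → ◇q is the dual of axiom T; it is valid on a frame exactly when R is reflexive. R is reflexive, so valid.

A, B, C, D, E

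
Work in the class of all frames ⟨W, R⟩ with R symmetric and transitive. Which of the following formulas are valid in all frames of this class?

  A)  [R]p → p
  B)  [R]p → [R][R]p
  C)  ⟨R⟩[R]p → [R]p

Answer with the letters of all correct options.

B, C

A symmetric transitive relation is euclidean (uRv and uRw give vRu by symmetry, then vRw by transitivity).
(A) [R]p → p (axiom T) characterises the reflexive frames. Such an R need not be reflexive — not valid.
(B) [R]p → [R][R]p is axiom 4; it is valid on a frame exactly when R is transitive. Every such R is transitive, so valid.
(C) the dual of axiom 5: valid iff R is euclidean. Every such R is euclidean — valid.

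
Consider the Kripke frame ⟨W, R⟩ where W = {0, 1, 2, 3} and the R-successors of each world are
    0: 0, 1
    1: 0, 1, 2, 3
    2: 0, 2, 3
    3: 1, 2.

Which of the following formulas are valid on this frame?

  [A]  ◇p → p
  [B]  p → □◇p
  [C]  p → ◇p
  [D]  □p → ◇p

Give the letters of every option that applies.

D

R is not reflexive: not 3 R 3.
R is not symmetric: 1 R 2 but not 2 R 1.
R is serial: every world has an R-successor.
R is not a subset of the identity: 0 R 1 with 0 ≠ 1.
(A) ◇p → p is the converse of T; it holds exactly when R ⊆ identity. Here R ⊄ identity — not valid.
(B) p → □◇p is axiom B, which corresponds to symmetry. R is not symmetric — not valid.
(C) p → ◇p (the dual of axiom T) characterises the reflexive frames. R is not reflexive — not valid.
(D) □p → ◇p is axiom D, which corresponds to seriality. R is serial — valid.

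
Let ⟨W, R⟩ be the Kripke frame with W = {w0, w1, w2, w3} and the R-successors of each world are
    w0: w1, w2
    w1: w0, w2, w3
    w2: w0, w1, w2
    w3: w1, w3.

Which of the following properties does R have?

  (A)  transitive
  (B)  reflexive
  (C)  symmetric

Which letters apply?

C

(A) not transitive: w0 R w1 and w1 R w0 but not w0 R w0.
(B) not reflexive: not w0 R w0.
(C) symmetric: every R-edge is matched by its reverse.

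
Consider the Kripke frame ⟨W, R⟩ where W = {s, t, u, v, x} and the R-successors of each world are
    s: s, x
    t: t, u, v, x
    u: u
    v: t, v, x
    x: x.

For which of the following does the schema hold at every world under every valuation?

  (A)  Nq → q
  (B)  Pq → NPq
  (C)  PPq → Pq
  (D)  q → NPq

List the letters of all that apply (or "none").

A

R is reflexive: each world relates to itself.
R is not symmetric: s R x but not x R s.
R is not transitive: v R t and t R u but not v R u.
R is not euclidean: s R x and s R s but not x R s.
(A) Nq → q is axiom T; it is valid on a frame exactly when R is reflexive. R is reflexive, so valid.
(B) Pq → NPq (axiom 5) characterises the euclidean frames. R is not euclidean — not valid.
(C) the dual of axiom 4: valid iff R is transitive. R is not transitive — not valid.
(D) axiom B: valid iff R is symmetric. R is not symmetric — not valid.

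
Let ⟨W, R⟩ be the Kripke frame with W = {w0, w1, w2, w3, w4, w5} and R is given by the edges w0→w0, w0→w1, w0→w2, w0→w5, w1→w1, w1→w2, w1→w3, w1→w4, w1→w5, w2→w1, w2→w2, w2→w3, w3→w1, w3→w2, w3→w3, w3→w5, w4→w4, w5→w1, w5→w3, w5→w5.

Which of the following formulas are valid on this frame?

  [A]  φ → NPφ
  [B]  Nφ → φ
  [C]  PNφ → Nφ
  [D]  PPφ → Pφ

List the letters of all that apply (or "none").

B

R is reflexive: each world relates to itself.
R is not symmetric: w0 R w1 but not w1 R w0.
R is not transitive: w0 R w1 and w1 R w3 but not w0 R w3.
R is not euclidean: w0 R w1 and w0 R w0 but not w1 R w0.
(A) φ → NPφ (axiom B) characterises the symmetric frames. R is not symmetric — not valid.
(B) axiom T: valid iff R is reflexive. R is reflexive — valid.
(C) PNφ → Nφ (the dual of axiom 5) characterises the euclidean frames. R is not euclidean — not valid.
(D) PPφ → Pφ is the dual of axiom 4, which corresponds to transitivity. R is not transitive — not valid.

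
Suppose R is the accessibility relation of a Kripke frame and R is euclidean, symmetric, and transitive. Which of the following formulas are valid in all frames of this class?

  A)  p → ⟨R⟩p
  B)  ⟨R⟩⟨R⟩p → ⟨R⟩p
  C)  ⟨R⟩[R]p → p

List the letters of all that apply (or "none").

B, C

(A) the dual of axiom T: valid iff R is reflexive. Such an R need not be reflexive — not valid.
(B) ⟨R⟩⟨R⟩p → ⟨R⟩p is the dual of axiom 4; it is valid on a frame exactly when R is transitive. Every such R is transitive, so valid.
(C) the dual of axiom B: valid iff R is symmetric. Every such R is symmetric — valid.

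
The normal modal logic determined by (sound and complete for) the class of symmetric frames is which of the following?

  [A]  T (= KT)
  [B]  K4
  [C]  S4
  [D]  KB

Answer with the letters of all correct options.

D

(A) T (= KT) is determined by the class of reflexive frames.
(B) K4 is determined by the class of transitive frames.
(C) S4 is determined by the class of reflexive and transitive frames.
(D) KB is determined by exactly this class.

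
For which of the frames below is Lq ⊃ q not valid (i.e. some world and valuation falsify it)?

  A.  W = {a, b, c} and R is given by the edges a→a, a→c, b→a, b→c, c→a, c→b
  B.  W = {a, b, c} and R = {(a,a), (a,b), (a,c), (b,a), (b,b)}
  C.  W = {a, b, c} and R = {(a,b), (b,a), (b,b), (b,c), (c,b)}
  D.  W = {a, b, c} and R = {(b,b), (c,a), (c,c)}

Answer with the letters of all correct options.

The schema Lq ⊃ q is axiom T; it is valid on a frame iff R is reflexive.
(A) R is not reflexive (not b R b), so the schema fails here.
(B) R is not reflexive (not c R c), so the schema fails here.
(C) R is not reflexive (not a R a), so the schema fails here.
(D) R is not reflexive (not a R a), so the schema fails here.

A, B, C, D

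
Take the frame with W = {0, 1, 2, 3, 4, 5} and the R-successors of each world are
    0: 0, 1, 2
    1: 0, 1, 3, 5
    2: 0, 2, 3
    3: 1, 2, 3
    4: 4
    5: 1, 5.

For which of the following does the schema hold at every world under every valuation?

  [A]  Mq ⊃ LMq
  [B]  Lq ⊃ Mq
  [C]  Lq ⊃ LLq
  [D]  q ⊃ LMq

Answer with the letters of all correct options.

B, D

R is symmetric: every R-edge is matched by its reverse.
R is not transitive: 0 R 1 and 1 R 3 but not 0 R 3.
R is not euclidean: 0 R 1 and 0 R 2 but not 1 R 2.
R is serial: every world has an R-successor.
(A) Mq ⊃ LMq is axiom 5, which corresponds to the euclidean property. R is not euclidean — not valid.
(B) Lq ⊃ Mq is axiom D, which corresponds to seriality. R is serial — valid.
(C) Lq ⊃ LLq (axiom 4) characterises the transitive frames. R is not transitive — not valid.
(D) axiom B: valid iff R is symmetric. R is symmetric — valid.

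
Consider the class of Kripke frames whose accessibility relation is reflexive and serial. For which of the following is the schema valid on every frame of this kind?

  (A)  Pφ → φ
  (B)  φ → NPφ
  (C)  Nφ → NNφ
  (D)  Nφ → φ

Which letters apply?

D

(A) Pφ → φ is valid only on frames where every R-edge is a self-loop. Such an R need not be a subset of the identity — not valid.
(B) φ → NPφ is axiom B; it is valid on a frame exactly when R is symmetric. Such an R need not be symmetric, so not valid.
(C) Nφ → NNφ is axiom 4; it is valid on a frame exactly when R is transitive. Such an R need not be transitive, so not valid.
(D) axiom T: valid iff R is reflexive. Every such R is reflexive — valid.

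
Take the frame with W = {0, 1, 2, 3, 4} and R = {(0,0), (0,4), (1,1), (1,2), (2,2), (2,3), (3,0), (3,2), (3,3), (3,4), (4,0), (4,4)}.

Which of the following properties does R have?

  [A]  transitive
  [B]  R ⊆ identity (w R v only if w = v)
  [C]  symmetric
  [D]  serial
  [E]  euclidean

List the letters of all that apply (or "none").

D

(A) not transitive: 1 R 2 and 2 R 3 but not 1 R 3.
(B) not ⊆ identity: 0 R 4 with 0 ≠ 4.
(C) not symmetric: 1 R 2 but not 2 R 1.
(D) serial: every world has an R-successor.
(E) not euclidean: 1 R 2 and 1 R 1 but not 2 R 1.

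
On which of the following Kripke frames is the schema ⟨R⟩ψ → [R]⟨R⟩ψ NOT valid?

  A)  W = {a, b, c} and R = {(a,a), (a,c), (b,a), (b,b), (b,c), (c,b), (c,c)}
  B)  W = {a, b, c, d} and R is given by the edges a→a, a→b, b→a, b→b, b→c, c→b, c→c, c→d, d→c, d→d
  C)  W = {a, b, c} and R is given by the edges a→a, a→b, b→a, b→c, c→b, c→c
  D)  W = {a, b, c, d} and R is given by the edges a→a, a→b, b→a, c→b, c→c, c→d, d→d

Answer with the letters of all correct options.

A, B, C, D

The schema ⟨R⟩ψ → [R]⟨R⟩ψ is axiom 5; it is valid on a frame iff R is euclidean.
(A) R is not euclidean (a R c and a R a but not c R a), so the schema fails here.
(B) R is not euclidean (b R a and b R c but not a R c), so the schema fails here.
(C) R is not euclidean (b R a and b R c but not a R c), so the schema fails here.
(D) R is not euclidean (c R b and c R c but not b R c), so the schema fails here.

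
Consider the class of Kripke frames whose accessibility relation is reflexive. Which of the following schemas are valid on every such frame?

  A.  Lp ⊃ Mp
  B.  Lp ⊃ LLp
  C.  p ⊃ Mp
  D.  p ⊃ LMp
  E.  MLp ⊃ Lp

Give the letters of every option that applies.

A reflexive relation is serial.
(A) Lp ⊃ Mp is axiom D; it is valid on a frame exactly when R is serial. Every such R is serial, so valid.
(B) Lp ⊃ LLp is axiom 4, which corresponds to transitivity. Such an R need not be transitive — not valid.
(C) p ⊃ Mp (the dual of axiom T) characterises the reflexive frames. Every such R is reflexive — valid.
(D) p ⊃ LMp is axiom B, which corresponds to symmetry. Such an R need not be symmetric — not valid.
(E) MLp ⊃ Lp is the dual of axiom 5; it is valid on a frame exactly when R is euclidean. Such an R need not be euclidean, so not valid.

A, C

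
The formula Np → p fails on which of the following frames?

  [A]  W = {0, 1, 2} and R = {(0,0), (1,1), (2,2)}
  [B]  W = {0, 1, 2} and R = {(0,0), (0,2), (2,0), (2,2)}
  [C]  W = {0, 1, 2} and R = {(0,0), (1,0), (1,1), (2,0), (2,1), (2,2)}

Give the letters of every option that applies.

B

The schema Np → p is axiom T; it is valid on a frame iff R is reflexive.
(A) R is reflexive (each world relates to itself), so the schema is valid here.
(B) R is not reflexive (not 1 R 1), so the schema fails here.
(C) R is reflexive (each world relates to itself), so the schema is valid here.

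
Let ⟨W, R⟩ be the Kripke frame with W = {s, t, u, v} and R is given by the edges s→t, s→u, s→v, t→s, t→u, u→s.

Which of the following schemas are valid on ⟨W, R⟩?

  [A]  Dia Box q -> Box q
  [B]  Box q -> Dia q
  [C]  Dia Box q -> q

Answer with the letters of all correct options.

none

R is not symmetric: s R v but not v R s.
R is not euclidean: s R t and s R v but not t R v.
R is not serial: v has no R-successor.
(A) Dia Box q -> Box q is the dual of axiom 5; it is valid on a frame exactly when R is euclidean. R is not euclidean, so not valid.
(B) Box q -> Dia q is axiom D; it is valid on a frame exactly when R is serial. R is not serial, so not valid.
(C) Dia Box q -> q is the dual of axiom B; it is valid on a frame exactly when R is symmetric. R is not symmetric, so not valid.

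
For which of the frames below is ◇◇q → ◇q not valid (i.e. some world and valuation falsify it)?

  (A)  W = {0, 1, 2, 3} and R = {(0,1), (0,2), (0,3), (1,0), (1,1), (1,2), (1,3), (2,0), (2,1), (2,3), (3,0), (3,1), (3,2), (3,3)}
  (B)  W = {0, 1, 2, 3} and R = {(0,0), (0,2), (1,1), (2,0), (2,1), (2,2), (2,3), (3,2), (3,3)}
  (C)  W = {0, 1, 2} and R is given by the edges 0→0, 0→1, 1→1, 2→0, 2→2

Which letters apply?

A, B, C

The schema ◇◇q → ◇q is the dual of axiom 4; it is valid on a frame iff R is transitive.
(A) R is not transitive (0 R 1 and 1 R 0 but not 0 R 0), so the schema fails here.
(B) R is not transitive (0 R 2 and 2 R 1 but not 0 R 1), so the schema fails here.
(C) R is not transitive (2 R 0 and 0 R 1 but not 2 R 1), so the schema fails here.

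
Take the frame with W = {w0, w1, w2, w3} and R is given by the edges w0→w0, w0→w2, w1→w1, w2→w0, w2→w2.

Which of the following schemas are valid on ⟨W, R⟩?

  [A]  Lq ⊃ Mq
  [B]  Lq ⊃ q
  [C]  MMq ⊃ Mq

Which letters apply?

C

R is not reflexive: not w3 R w3.
R is transitive: R is closed under composition.
R is not serial: w3 has no R-successor.
(A) Lq ⊃ Mq (axiom D) characterises the serial frames. R is not serial — not valid.
(B) Lq ⊃ q (axiom T) characterises the reflexive frames. R is not reflexive — not valid.
(C) MMq ⊃ Mq (the dual of axiom 4) characterises the transitive frames. R is transitive — valid.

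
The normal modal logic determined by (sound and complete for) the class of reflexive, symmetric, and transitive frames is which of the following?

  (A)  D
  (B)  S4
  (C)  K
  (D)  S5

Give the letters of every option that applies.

(A) D is determined by the class of serial frames.
(B) S4 is determined by the class of reflexive and transitive frames.
(C) K is determined by the class of arbitrary frames.
(D) S5 is determined by exactly this class.

D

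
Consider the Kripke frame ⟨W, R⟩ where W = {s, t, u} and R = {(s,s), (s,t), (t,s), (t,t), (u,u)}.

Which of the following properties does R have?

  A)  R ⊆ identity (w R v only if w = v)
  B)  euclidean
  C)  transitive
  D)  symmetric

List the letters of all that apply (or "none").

B, C, D

(A) not ⊆ identity: s R t with s ≠ t.
(B) euclidean: any two R-successors of the same world are R-related.
(C) transitive: R is closed under composition.
(D) symmetric: every R-edge is matched by its reverse.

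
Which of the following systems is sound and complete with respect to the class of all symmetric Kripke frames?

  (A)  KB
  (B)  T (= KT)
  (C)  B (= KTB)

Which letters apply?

A

(A) KB is determined by exactly this class.
(B) T (= KT) is determined by the class of reflexive frames.
(C) B (= KTB) is determined by the class of reflexive and symmetric frames.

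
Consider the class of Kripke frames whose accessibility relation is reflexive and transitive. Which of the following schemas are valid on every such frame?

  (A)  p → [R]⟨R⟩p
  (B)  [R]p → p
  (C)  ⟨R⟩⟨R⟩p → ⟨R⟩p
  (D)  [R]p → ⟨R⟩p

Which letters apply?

Reflexive relations are serial.
(A) p → [R]⟨R⟩p (axiom B) characterises the symmetric frames. Such an R need not be symmetric — not valid.
(B) [R]p → p is axiom T; it is valid on a frame exactly when R is reflexive. Every such R is reflexive, so valid.
(C) ⟨R⟩⟨R⟩p → ⟨R⟩p is the dual of axiom 4, which corresponds to transitivity. Every such R is transitive — valid.
(D) [R]p → ⟨R⟩p (axiom D) characterises the serial frames. Every such R is serial — valid.

B, C, D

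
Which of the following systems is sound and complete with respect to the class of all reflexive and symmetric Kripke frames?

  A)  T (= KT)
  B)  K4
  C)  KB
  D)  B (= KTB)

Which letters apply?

(A) T (= KT) is determined by the class of reflexive frames.
(B) K4 is determined by the class of transitive frames.
(C) KB is determined by the class of symmetric frames.
(D) B (= KTB) is determined by exactly this class.

D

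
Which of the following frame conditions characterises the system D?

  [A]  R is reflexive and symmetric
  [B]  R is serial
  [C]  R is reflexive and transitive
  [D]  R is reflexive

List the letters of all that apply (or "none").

B

(A) this class determines B (= KTB), not D.
(B) D is sound and complete for exactly this class.
(C) this class determines S4, not D.
(D) this class determines T (= KT), not D.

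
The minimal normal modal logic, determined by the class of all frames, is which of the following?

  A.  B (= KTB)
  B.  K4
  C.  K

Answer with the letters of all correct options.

C

(A) B (= KTB) is determined by the class of reflexive and symmetric frames.
(B) K4 is determined by the class of transitive frames.
(C) K is determined by exactly this class.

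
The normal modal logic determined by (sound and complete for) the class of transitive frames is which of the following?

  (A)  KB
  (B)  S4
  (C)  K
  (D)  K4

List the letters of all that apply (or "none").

(A) KB is determined by the class of symmetric frames.
(B) S4 is determined by the class of reflexive and transitive frames.
(C) K is determined by the class of arbitrary frames.
(D) K4 is determined by exactly this class.

D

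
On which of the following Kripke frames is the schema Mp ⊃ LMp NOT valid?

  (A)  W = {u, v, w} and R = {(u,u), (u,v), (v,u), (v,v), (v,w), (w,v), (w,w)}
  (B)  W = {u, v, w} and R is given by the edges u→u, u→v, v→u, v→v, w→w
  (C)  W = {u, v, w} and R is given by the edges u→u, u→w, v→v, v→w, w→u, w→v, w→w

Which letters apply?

The schema Mp ⊃ LMp is axiom 5; it is valid on a frame iff R is euclidean.
(A) R is not euclidean (v R u and v R w but not u R w), so the schema fails here.
(B) R is euclidean (any two R-successors of the same world are R-related), so the schema is valid here.
(C) R is not euclidean (w R u and w R v but not u R v), so the schema fails here.

A, C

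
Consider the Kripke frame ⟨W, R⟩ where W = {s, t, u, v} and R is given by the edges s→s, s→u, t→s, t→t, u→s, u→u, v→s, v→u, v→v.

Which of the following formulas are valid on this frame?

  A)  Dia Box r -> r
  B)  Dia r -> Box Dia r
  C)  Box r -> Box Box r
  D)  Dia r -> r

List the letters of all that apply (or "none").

none

R is not symmetric: t R s but not s R t.
R is not transitive: t R s and s R u but not t R u.
R is not euclidean: t R s and t R t but not s R t.
R is not a subset of the identity: s R u with s ≠ u.
(A) Dia Box r -> r is the dual of axiom B; it is valid on a frame exactly when R is symmetric. R is not symmetric, so not valid.
(B) axiom 5: valid iff R is euclidean. R is not euclidean — not valid.
(C) Box r -> Box Box r is axiom 4; it is valid on a frame exactly when R is transitive. R is not transitive, so not valid.
(D) Dia r -> r is valid only on frames where every R-edge is a self-loop. Here R ⊄ identity — not valid.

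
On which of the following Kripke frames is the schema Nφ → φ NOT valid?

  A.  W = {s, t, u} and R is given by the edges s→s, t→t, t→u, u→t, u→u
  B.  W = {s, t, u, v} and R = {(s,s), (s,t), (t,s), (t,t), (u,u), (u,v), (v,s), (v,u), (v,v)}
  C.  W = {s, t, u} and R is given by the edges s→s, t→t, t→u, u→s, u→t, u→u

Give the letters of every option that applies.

none

The schema Nφ → φ is axiom T; it is valid on a frame iff R is reflexive.
(A) R is reflexive (each world relates to itself), so the schema is valid here.
(B) R is reflexive (each world relates to itself), so the schema is valid here.
(C) R is reflexive (each world relates to itself), so the schema is valid here.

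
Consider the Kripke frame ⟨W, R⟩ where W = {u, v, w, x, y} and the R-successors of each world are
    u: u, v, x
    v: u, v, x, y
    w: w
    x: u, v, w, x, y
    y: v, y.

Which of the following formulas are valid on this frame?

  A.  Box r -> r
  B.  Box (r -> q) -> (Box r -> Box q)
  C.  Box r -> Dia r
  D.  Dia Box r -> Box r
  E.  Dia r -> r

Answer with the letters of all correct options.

R is reflexive: each world relates to itself.
R is not euclidean: v R u and v R y but not u R y.
R is serial: every world has an R-successor.
R is not a subset of the identity: u R v with u ≠ v.
(A) Box r -> r is axiom T, which corresponds to reflexivity. R is reflexive — valid.
(B) Box (r -> q) -> (Box r -> Box q) is the K axiom; it holds on all frames — valid.
(C) Box r -> Dia r is axiom D; it is valid on a frame exactly when R is serial. R is serial, so valid.
(D) Dia Box r -> Box r is the dual of axiom 5, which corresponds to the euclidean property. R is not euclidean — not valid.
(E) Dia r -> r is the converse of T; it holds exactly when R ⊆ identity. Here R ⊄ identity — not valid.

A, B, C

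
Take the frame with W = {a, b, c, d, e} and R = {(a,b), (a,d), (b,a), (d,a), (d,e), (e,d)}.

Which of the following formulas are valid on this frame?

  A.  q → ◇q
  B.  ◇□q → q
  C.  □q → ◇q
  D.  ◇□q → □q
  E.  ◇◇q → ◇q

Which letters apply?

R is not reflexive: not a R a.
R is symmetric: every R-edge is matched by its reverse.
R is not transitive: a R b and b R a but not a R a.
R is not euclidean: a R b and a R d but not b R d.
R is not serial: c has no R-successor.
(A) q → ◇q is the dual of axiom T; it is valid on a frame exactly when R is reflexive. R is not reflexive, so not valid.
(B) ◇□q → q (the dual of axiom B) characterises the symmetric frames. R is symmetric — valid.
(C) axiom D: valid iff R is serial. R is not serial — not valid.
(D) ◇□q → □q is the dual of axiom 5, which corresponds to the euclidean property. R is not euclidean — not valid.
(E) ◇◇q → ◇q is the dual of axiom 4, which corresponds to transitivity. R is not transitive — not valid.

B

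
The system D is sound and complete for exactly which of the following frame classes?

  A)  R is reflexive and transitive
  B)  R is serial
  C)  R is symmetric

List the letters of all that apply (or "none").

B

(A) this class determines S4, not D.
(B) D is sound and complete for exactly this class.
(C) this class determines KB, not D.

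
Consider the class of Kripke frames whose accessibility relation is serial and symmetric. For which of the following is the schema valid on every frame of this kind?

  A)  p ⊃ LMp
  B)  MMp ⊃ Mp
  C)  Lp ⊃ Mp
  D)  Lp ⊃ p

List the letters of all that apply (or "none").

A, C

(A) p ⊃ LMp is axiom B; it is valid on a frame exactly when R is symmetric. Every such R is symmetric, so valid.
(B) MMp ⊃ Mp is the dual of axiom 4; it is valid on a frame exactly when R is transitive. Such an R need not be transitive, so not valid.
(C) axiom D: valid iff R is serial. Every such R is serial — valid.
(D) Lp ⊃ p is axiom T; it is valid on a frame exactly when R is reflexive. Such an R need not be reflexive, so not valid.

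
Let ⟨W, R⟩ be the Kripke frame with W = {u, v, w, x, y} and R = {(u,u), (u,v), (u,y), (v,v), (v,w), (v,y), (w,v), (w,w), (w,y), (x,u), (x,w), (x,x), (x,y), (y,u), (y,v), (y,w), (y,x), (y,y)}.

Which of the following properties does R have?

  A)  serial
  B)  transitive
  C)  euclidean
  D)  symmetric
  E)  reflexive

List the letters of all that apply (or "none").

A, E

(A) serial: every world has an R-successor.
(B) not transitive: u R v and v R w but not u R w.
(C) not euclidean: u R v and u R u but not v R u.
(D) not symmetric: u R v but not v R u.
(E) reflexive: each world relates to itself.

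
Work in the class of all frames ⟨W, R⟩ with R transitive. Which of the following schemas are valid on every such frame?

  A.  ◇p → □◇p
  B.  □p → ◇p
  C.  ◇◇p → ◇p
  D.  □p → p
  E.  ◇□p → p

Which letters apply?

C

(A) axiom 5: valid iff R is euclidean. Such an R need not be euclidean — not valid.
(B) □p → ◇p is axiom D; it is valid on a frame exactly when R is serial. Such an R need not be serial, so not valid.
(C) the dual of axiom 4: valid iff R is transitive. Every such R is transitive — valid.
(D) □p → p (axiom T) characterises the reflexive frames. Such an R need not be reflexive — not valid.
(E) ◇□p → p is the dual of axiom B, which corresponds to symmetry. Such an R need not be symmetric — not valid.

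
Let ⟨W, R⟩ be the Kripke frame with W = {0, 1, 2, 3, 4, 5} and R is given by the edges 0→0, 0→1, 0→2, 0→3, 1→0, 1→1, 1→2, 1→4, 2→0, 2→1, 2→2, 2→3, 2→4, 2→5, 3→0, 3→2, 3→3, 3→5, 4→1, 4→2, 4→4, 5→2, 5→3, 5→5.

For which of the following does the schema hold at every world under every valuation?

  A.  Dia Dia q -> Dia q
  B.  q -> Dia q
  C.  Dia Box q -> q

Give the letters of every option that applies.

R is reflexive: each world relates to itself.
R is symmetric: every R-edge is matched by its reverse.
R is not transitive: 0 R 1 and 1 R 4 but not 0 R 4.
(A) the dual of axiom 4: valid iff R is transitive. R is not transitive — not valid.
(B) q -> Dia q is the dual of axiom T, which corresponds to reflexivity. R is reflexive — valid.
(C) Dia Box q -> q is the dual of axiom B; it is valid on a frame exactly when R is symmetric. R is symmetric, so valid.

B, C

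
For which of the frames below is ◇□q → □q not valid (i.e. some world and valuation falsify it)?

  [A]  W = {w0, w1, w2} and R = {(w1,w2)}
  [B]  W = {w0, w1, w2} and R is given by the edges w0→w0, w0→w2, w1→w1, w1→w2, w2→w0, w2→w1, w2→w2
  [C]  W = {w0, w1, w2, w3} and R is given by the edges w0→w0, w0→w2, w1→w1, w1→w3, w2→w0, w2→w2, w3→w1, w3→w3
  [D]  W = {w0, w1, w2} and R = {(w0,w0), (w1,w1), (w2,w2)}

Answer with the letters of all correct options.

The schema ◇□q → □q is the dual of axiom 5; it is valid on a frame iff R is euclidean.
(A) R is not euclidean (w1 R w2 and w1 R w2 but not w2 R w2), so the schema fails here.
(B) R is not euclidean (w2 R w0 and w2 R w1 but not w0 R w1), so the schema fails here.
(C) R is euclidean (any two R-successors of the same world are R-related), so the schema is valid here.
(D) R is euclidean (any two R-successors of the same world are R-related), so the schema is valid here.

A, B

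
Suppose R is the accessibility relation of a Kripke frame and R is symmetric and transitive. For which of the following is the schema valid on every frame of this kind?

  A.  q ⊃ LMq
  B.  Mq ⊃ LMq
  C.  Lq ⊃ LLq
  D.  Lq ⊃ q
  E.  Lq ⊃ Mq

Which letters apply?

A symmetric transitive relation is euclidean (uRv and uRw give vRu by symmetry, then vRw by transitivity).
(A) q ⊃ LMq (axiom B) characterises the symmetric frames. Every such R is symmetric — valid.
(B) Mq ⊃ LMq (axiom 5) characterises the euclidean frames. Every such R is euclidean — valid.
(C) Lq ⊃ LLq is axiom 4, which corresponds to transitivity. Every such R is transitive — valid.
(D) Lq ⊃ q (axiom T) characterises the reflexive frames. Such an R need not be reflexive — not valid.
(E) Lq ⊃ Mq is axiom D, which corresponds to seriality. Such an R need not be serial — not valid.

A, B, C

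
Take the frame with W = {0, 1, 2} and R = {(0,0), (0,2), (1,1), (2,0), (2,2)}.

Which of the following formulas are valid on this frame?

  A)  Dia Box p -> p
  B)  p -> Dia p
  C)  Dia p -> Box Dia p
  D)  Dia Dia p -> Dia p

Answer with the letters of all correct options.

R is reflexive: each world relates to itself.
R is symmetric: every R-edge is matched by its reverse.
R is transitive: R is closed under composition.
R is euclidean: any two R-successors of the same world are R-related.
(A) Dia Box p -> p is the dual of axiom B; it is valid on a frame exactly when R is symmetric. R is symmetric, so valid.
(B) the dual of axiom T: valid iff R is reflexive. R is reflexive — valid.
(C) Dia p -> Box Dia p is axiom 5; it is valid on a frame exactly when R is euclidean. R is euclidean, so valid.
(D) Dia Dia p -> Dia p (the dual of axiom 4) characterises the transitive frames. R is transitive — valid.

A, B, C, D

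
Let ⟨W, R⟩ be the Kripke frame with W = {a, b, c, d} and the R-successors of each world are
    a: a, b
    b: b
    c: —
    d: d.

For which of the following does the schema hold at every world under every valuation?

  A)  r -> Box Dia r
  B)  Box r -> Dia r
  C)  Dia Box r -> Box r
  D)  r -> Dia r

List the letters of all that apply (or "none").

none

R is not reflexive: not c R c.
R is not symmetric: a R b but not b R a.
R is not euclidean: a R b and a R a but not b R a.
R is not serial: c has no R-successor.
(A) r -> Box Dia r is axiom B; it is valid on a frame exactly when R is symmetric. R is not symmetric, so not valid.
(B) axiom D: valid iff R is serial. R is not serial — not valid.
(C) Dia Box r -> Box r is the dual of axiom 5; it is valid on a frame exactly when R is euclidean. R is not euclidean, so not valid.
(D) r -> Dia r is the dual of axiom T; it is valid on a frame exactly when R is reflexive. R is not reflexive, so not valid.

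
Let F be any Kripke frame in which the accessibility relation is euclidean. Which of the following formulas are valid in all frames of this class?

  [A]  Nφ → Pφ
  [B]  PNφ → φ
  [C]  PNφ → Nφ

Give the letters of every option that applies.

C

(A) Nφ → Pφ is axiom D, which corresponds to seriality. Such an R need not be serial — not valid.
(B) PNφ → φ (the dual of axiom B) characterises the symmetric frames. Such an R need not be symmetric — not valid.
(C) PNφ → Nφ is the dual of axiom 5, which corresponds to the euclidean property. Every such R is euclidean — valid.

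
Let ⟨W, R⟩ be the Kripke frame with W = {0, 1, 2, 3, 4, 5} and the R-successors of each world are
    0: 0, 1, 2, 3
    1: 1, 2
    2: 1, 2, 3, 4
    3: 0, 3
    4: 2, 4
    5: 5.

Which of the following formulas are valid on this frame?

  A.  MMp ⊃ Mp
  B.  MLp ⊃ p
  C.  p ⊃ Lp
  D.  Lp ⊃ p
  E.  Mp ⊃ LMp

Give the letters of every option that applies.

R is reflexive: each world relates to itself.
R is not symmetric: 0 R 1 but not 1 R 0.
R is not transitive: 0 R 2 and 2 R 4 but not 0 R 4.
R is not euclidean: 0 R 1 and 0 R 0 but not 1 R 0.
R is not a subset of the identity: 0 R 1 with 0 ≠ 1.
(A) the dual of axiom 4: valid iff R is transitive. R is not transitive — not valid.
(B) MLp ⊃ p is the dual of axiom B; it is valid on a frame exactly when R is symmetric. R is not symmetric, so not valid.
(C) p ⊃ Lp is equivalent to ◇p→p; it holds exactly when R ⊆ identity. Here R ⊄ identity — not valid.
(D) axiom T: valid iff R is reflexive. R is reflexive — valid.
(E) axiom 5: valid iff R is euclidean. R is not euclidean — not valid.

D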